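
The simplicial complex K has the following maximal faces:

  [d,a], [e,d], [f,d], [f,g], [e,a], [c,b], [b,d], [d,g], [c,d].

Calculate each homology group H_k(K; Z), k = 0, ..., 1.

We work with the vertex ordering a < b < c < d < e < f < g. The simplices of K, each written with vertices in increasing order, are:

  0-simplices (7): a, b, c, d, e, f, g
  1-simplices (9): ad, ae, bc, bd, cd, de, df, dg, fg

Hence C_0 ≅ Z^7, C_1 ≅ Z^9.

∂_1: C_1 → C_0 maps an edge to its endpoints' difference, ∂[p,q] = q − p. For instance
  ∂bd = d − b.
The resulting 7×9 matrix has rank 6, and its Smith normal form has invariant factors (1,1,1,1,1,1).

Computing H_k = (kernel of ∂_k) / (image of ∂_{k+1}):

  H_0: rank C_0 − rank ∂_1 = 7 − 6 = 1, and the invariant factors of ∂_1 are all 1, so H_0 = Z.
  H_1: rank ker ∂_1 − rank ∂_2 = (9 − 6) − 0 = 3, and there is no ∂_2, so H_1 = Z^3.

(K is a triangulation of a wedge of 3 circles.)

H_0 ≅ Z,  H_1 ≅ Z^3.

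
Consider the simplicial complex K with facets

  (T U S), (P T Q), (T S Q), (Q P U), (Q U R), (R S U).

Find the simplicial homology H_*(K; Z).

H_0 ≅ Z,  H_1 ≅ Z,  H_2 = 0.

We work with the vertex ordering P < Q < R < S < T < U. The simplices of K, each written with vertices in increasing order, are:

  0-simplices (6): P, Q, R, S, T, U
  1-simplices (12): PQ, PT, PU, QR, QS, QT, QU, RS, RU, ST, SU, TU
  2-simplices (6): PQT, PQU, QRU, QST, RSU, STU

giving chain groups C_0 ≅ Z^6, C_1 ≅ Z^12, C_2 ≅ Z^6.

The boundary map ∂_1: C_1 → C_0 maps an edge to its endpoints' difference, ∂[p,q] = q − p. For instance
  ∂TU = U − T.
This gives a 6×12 integer matrix of rank 5; reducing to Smith normal form yields diagonal entries (1,1,1,1,1).

Boundary ∂_2: C_2 → C_1 acts by ∂[p,q,r] = [q,r] − [p,r] + [p,q]. For instance
  ∂PQT = QT − PT + PQ,
  ∂QRU = RU − QU + QR.
The resulting 12×6 matrix has rank 6, and its Smith normal form has invariant factors (1,1,1,1,1,1).

Reading off H_k = ker ∂_k / im ∂_{k+1}:

  H_0: rank C_0 − rank ∂_1 = 6 − 5 = 1, and the invariant factors of ∂_1 are all 1, so H_0 ≅ Z.
  H_1: rank ker ∂_1 − rank ∂_2 = (12 − 5) − 6 = 1, and the invariant factors of ∂_2 are all 1, so H_1 ≅ Z.
  H_2: rank ker ∂_2 − rank ∂_3 = (6 − 6) − 0 = 0, and there is no ∂_3, so H_2 ≅ 0.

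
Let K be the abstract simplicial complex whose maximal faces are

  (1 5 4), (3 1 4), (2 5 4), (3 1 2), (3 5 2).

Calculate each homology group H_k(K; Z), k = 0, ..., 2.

H_0 = Z,  H_1 = Z,  H_2 = 0.

We work with the vertex ordering 1 < 2 < 3 < 4 < 5. The simplices of K, each written with vertices in increasing order, are:

  0-simplices (5): [1], [2], [3], [4], [5]
  1-simplices (10): [1,2], [1,3], [1,4], [1,5], [2,3], [2,4], [2,5], [3,4], [3,5], [4,5]
  2-simplices (5): [1,2,3], [1,3,4], [1,4,5], [2,3,5], [2,4,5]

Hence C_0 ≅ Z^5, C_1 ≅ Z^10, C_2 ≅ Z^5.

Boundary ∂_1: C_1 → C_0 maps an edge to its endpoints' difference, ∂[p,q] = q − p.
As a 5×10 matrix over Z this has rank 4, with invariant factors (1,1,1,1).

Boundary ∂_2: C_2 → C_1 sends each 2-simplex [p,q,r] to [q,r] − [p,r] + [p,q]. For instance
  ∂[1,4,5] = [4,5] − [1,5] + [1,4],
  ∂[1,3,4] = [3,4] − [1,4] + [1,3].
This gives a 10×5 integer matrix of rank 5; reducing to Smith normal form yields diagonal entries (1,1,1,1,1).

Computing H_k = (kernel of ∂_k) / (image of ∂_{k+1}):

  H_0: rank C_0 − rank ∂_1 = 5 − 4 = 1, and the invariant factors of ∂_1 are all 1, so H_0 = Z.
  H_1: rank ker ∂_1 − rank ∂_2 = (10 − 4) − 5 = 1, and the invariant factors of ∂_2 are all 1, so H_1 = Z.
  H_2: rank ker ∂_2 − rank ∂_3 = (5 − 5) − 0 = 0, and there is no ∂_3, so H_2 = 0.

As a check, the Euler characteristic is 5 − 10 + 5 = 0, which agrees with 1 − 1 + 0 = 0.
(K is a triangulation of the Möbius band.)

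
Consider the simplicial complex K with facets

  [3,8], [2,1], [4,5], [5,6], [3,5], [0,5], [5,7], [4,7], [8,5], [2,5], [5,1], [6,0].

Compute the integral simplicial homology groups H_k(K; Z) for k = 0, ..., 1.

H_0 ≅ Z,  H_1 ≅ Z^4.

Take the total order 0 < 1 < 2 < 3 < 4 < 5 < 6 < 7 < 8 on the vertex set. Then K (dimension 1) consists of the simplices:

  0-simplices (9): [0], [1], [2], [3], [4], [5], [6], [7], [8]
  1-simplices (12): [0,5], [0,6], [1,2], [1,5], [2,5], [3,5], [3,8], [4,5], [4,7], [5,6], [5,7], [5,8]

so the chain groups are C_0 ≅ Z^9, C_1 ≅ Z^12.

∂_1: C_1 → C_0 is given by ∂[p,q] = [q] − [p]. For instance
  ∂[5,7] = [7] − [5].
The resulting 9×12 matrix has rank 8, and its Smith normal form has invariant factors (1,1,1,1,1,1,1,1).

Computing H_k = (kernel of ∂_k) / (image of ∂_{k+1}):

  H_0: rank C_0 − rank ∂_1 = 9 − 8 = 1, and the invariant factors of ∂_1 are all 1, so H_0 = Z.
  H_1: rank ker ∂_1 − rank ∂_2 = (12 − 8) − 0 = 4, and there is no ∂_2, so H_1 = Z^4.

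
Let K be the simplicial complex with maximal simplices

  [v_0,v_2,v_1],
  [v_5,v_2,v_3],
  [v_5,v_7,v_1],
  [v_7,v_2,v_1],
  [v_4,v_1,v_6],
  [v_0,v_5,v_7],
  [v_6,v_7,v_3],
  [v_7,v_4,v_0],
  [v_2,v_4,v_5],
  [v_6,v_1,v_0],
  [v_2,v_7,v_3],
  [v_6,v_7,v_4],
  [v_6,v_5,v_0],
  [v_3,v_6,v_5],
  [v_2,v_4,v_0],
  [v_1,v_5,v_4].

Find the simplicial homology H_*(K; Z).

We work with the vertex ordering v_0 < v_1 < v_2 < v_3 < v_4 < v_5 < v_6 < v_7. The simplices of K, each written with vertices in increasing order, are:

  0-simplices (8): [v_0], [v_1], [v_2], [v_3], [v_4], [v_5], [v_6], [v_7]
  1-simplices (24): (24 of them)
  2-simplices (16): (16 of them)

giving chain groups C_0 ≅ Z^8, C_1 ≅ Z^24, C_2 ≅ Z^16.

∂_1: C_1 → C_0 maps an edge to its endpoints' difference, ∂[p,q] = q − p. For instance
  ∂[v_2,v_3] = [v_3] − [v_2].
As a 8×24 matrix over Z this has rank 7, with invariant factors (1,1,1,1,1,1,1).

Boundary ∂_2: C_2 → C_1 acts by ∂[p,q,r] = [q,r] − [p,r] + [p,q]. For instance
  ∂[v_0,v_5,v_7] = [v_5,v_7] − [v_0,v_7] + [v_0,v_5],
  ∂[v_1,v_2,v_7] = [v_2,v_7] − [v_1,v_7] + [v_1,v_2].
The resulting 24×16 matrix has rank 15, and its Smith normal form has invariant factors (1,1,1,1,1,1,1,1,1,1,1,1,1,1,1).

From H_k ≅ ker(∂_k) / im(∂_{k+1}) we obtain:

  H_0: rank C_0 − rank ∂_1 = 8 − 7 = 1, and the invariant factors of ∂_1 are all 1, so H_0 ≅ Z.
  H_1: rank ker ∂_1 − rank ∂_2 = (24 − 7) − 15 = 2, and the invariant factors of ∂_2 are all 1, so H_1 ≅ Z^2.
  H_2: rank ker ∂_2 − rank ∂_3 = (16 − 15) − 0 = 1, and there is no ∂_3, so H_2 ≅ Z.

(K is a triangulation of the torus T^2.)

H_0 = Z,  H_1 = Z^2,  H_2 = Z.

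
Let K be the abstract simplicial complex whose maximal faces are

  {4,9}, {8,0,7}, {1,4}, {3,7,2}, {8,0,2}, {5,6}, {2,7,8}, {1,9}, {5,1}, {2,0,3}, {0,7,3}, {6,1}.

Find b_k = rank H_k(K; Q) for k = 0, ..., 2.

b_0 = 2, b_1 = 2, b_2 = 1.

Take the total order 0 < 1 < 2 < 3 < 4 < 5 < 6 < 7 < 8 < 9 on the vertex set. Then K (dimension 2) consists of the simplices:

  0-simplices (10): [0], [1], [2], [3], [4], [5], [6], [7], [8], [9]
  1-simplices (15): [0,2], [0,3], [0,7], [0,8], [1,4], [1,5], [1,6], [1,9], [2,3], [2,7], [2,8], [3,7], [4,9], [5,6], [7,8]
  2-simplices (6): [0,2,3], [0,2,8], [0,3,7], [0,7,8], [2,3,7], [2,7,8]

giving chain groups C_0 ≅ Z^10, C_1 ≅ Z^15, C_2 ≅ Z^6.

The boundary map ∂_1: C_1 → C_0 maps an edge to its endpoints' difference, ∂[p,q] = q − p.
This gives a 10×15 integer matrix of rank 8; reducing to Smith normal form yields diagonal entries (1,1,1,1,1,1,1,1).

∂_2: C_2 → C_1 maps a triangle to the signed sum of its edges. For instance
  ∂[0,3,7] = [3,7] − [0,7] + [0,3],
  ∂[0,7,8] = [7,8] − [0,8] + [0,7].
The 15×6 boundary matrix has rank 5 and Smith normal form diag(1,1,1,1,1).

From H_k ≅ ker(∂_k) / im(∂_{k+1}) we obtain:

  H_0: rank C_0 − rank ∂_1 = 10 − 8 = 2, and the invariant factors of ∂_1 are all 1, so H_0 = Z^2.
  H_1: rank ker ∂_1 − rank ∂_2 = (15 − 8) − 5 = 2, and the invariant factors of ∂_2 are all 1, so H_1 = Z^2.
  H_2: rank ker ∂_2 − rank ∂_3 = (6 − 5) − 0 = 1, and there is no ∂_3, so H_2 = Z.

Hence the Betti numbers are b_0 = 2, b_1 = 2, b_2 = 1.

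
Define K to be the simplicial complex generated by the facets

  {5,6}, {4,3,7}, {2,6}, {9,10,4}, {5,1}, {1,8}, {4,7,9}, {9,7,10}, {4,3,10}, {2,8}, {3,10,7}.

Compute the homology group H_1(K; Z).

Order the vertices as 1 < 2 < 3 < 4 < 5 < 6 < 7 < 8 < 9 < 10. Listing each simplex with vertices in this order, K has dimension 2 with simplices:

  0-simplices (10): [1], [2], [3], [4], [5], [6], [7], [8], [9], [10]
  1-simplices (14): [1,5], [1,8], [2,6], [2,8], [3,4], [3,7], [3,10], [4,7], [4,9], [4,10], [5,6], [7,9], [7,10], [9,10]
  2-simplices (6): [3,4,7], [3,4,10], [3,7,10], [4,7,9], [4,9,10], [7,9,10]

so the chain groups are C_0 ≅ Z^10, C_1 ≅ Z^14, C_2 ≅ Z^6.

∂_1: C_1 → C_0 sends each edge [p,q] (with p < q) to q − p.
This gives a 10×14 integer matrix of rank 8; reducing to Smith normal form yields diagonal entries (1,1,1,1,1,1,1,1).

Boundary ∂_2: C_2 → C_1 maps a triangle to the signed sum of its edges. For instance
  ∂[3,7,10] = [7,10] − [3,10] + [3,7],
  ∂[4,9,10] = [9,10] − [4,10] + [4,9].
As a 14×6 matrix over Z this has rank 5, with invariant factors (1,1,1,1,1).

Now H_k = ker ∂_k / im ∂_{k+1}, so:

  H_1: rank ker ∂_1 − rank ∂_2 = (14 − 8) − 5 = 1, and the invariant factors of ∂_2 are all 1, so H_1 = Z.

H_1 ≅ Z.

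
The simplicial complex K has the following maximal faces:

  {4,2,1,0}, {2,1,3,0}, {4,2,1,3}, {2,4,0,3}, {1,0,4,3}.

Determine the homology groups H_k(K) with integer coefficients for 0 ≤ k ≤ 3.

Take the total order 0 < 1 < 2 < 3 < 4 on the vertex set. Then K (dimension 3) consists of the simplices:

  0-simplices (5): [0], [1], [2], [3], [4]
  1-simplices (10): [0,1], [0,2], [0,3], [0,4], [1,2], [1,3], [1,4], [2,3], [2,4], [3,4]
  2-simplices (10): [0,1,2], [0,1,3], [0,1,4], [0,2,3], [0,2,4], [0,3,4], [1,2,3], [1,2,4], [1,3,4], [2,3,4]
  3-simplices (5): [0,1,2,3], [0,1,2,4], [0,1,3,4], [0,2,3,4], [1,2,3,4]

giving chain groups C_0 ≅ Z^5, C_1 ≅ Z^10, C_2 ≅ Z^10, C_3 ≅ Z^5.

The boundary map ∂_1: C_1 → C_0 sends each edge [p,q] (with p < q) to q − p. For instance
  ∂[0,2] = [2] − [0].
This gives a 5×10 integer matrix of rank 4; reducing to Smith normal form yields diagonal entries (1,1,1,1).

∂_2: C_2 → C_1 acts by ∂[p,q,r] = [q,r] − [p,r] + [p,q]. For instance
  ∂[0,1,2] = [1,2] − [0,2] + [0,1],
  ∂[0,1,4] = [1,4] − [0,4] + [0,1].
The 10×10 boundary matrix has rank 6 and Smith normal form diag(1,1,1,1,1,1).

∂_3: C_3 → C_2 sends each 3-simplex σ to the alternating sum Σ_i (−1)^i (σ with its i-th vertex removed). For instance
  ∂[0,2,3,4] = [2,3,4] − [0,3,4] + [0,2,4] − [0,2,3],
  ∂[0,1,2,3] = [1,2,3] − [0,2,3] + [0,1,3] − [0,1,2].
As a 10×5 matrix over Z this has rank 4, with invariant factors (1,1,1,1).

From H_k ≅ ker(∂_k) / im(∂_{k+1}) we obtain:

  H_0: rank C_0 − rank ∂_1 = 5 − 4 = 1, and the invariant factors of ∂_1 are all 1, so H_0 = Z.
  H_1: rank ker ∂_1 − rank ∂_2 = (10 − 4) − 6 = 0, and the invariant factors of ∂_2 are all 1, so H_1 = 0.
  H_2: rank ker ∂_2 − rank ∂_3 = (10 − 6) − 4 = 0, and the invariant factors of ∂_3 are all 1, so H_2 = 0.
  H_3: rank ker ∂_3 − rank ∂_4 = (5 − 4) − 0 = 1, and there is no ∂_4, so H_3 = Z.

H_0 ≅ Z,  H_1 = 0,  H_2 = 0,  H_3 ≅ Z.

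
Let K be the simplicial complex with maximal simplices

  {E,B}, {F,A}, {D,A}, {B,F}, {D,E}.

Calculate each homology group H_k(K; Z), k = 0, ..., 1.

H_0 = Z,  H_1 = Z.

Take the total order A < B < D < E < F on the vertex set. Then K (dimension 1) consists of the simplices:

  0-simplices (5): A, B, D, E, F
  1-simplices (5): AD, AF, BE, BF, DE

Hence C_0 ≅ Z^5, C_1 ≅ Z^5.

∂_1: C_1 → C_0 is given by ∂[p,q] = [q] − [p]. For instance
  ∂AF = F − A.
This gives a 5×5 integer matrix of rank 4; reducing to Smith normal form yields diagonal entries (1,1,1,1).

Computing H_k = (kernel of ∂_k) / (image of ∂_{k+1}):

  H_0: rank C_0 − rank ∂_1 = 5 − 4 = 1, and the invariant factors of ∂_1 are all 1, so H_0 = Z.
  H_1: rank ker ∂_1 − rank ∂_2 = (5 − 4) − 0 = 1, and there is no ∂_2, so H_1 = Z.

As a check, the Euler characteristic is 5 − 5 = 0, which agrees with 1 − 1 = 0.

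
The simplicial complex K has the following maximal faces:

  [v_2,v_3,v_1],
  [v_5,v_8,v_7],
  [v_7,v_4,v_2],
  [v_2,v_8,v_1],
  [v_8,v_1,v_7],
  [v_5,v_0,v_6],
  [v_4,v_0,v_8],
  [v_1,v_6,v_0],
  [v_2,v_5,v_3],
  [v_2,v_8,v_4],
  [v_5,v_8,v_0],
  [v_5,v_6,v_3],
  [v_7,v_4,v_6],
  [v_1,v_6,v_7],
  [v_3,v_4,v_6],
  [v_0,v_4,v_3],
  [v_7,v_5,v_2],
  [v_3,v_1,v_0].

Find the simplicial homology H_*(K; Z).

We work with the vertex ordering v_0 < v_1 < v_2 < v_3 < v_4 < v_5 < v_6 < v_7 < v_8. The simplices of K, each written with vertices in increasing order, are:

  0-simplices (9): [v_0], [v_1], [v_2], [v_3], [v_4], [v_5], [v_6], [v_7], [v_8]
  1-simplices (27): (27 of them)
  2-simplices (18): (18 of them)

so the chain groups are C_0 ≅ Z^9, C_1 ≅ Z^27, C_2 ≅ Z^18.

Boundary ∂_1: C_1 → C_0 is given by ∂[p,q] = [q] − [p]. For instance
  ∂[v_4,v_8] = [v_8] − [v_4].
The resulting 9×27 matrix has rank 8, and its Smith normal form has invariant factors (1,1,1,1,1,1,1,1).

∂_2: C_2 → C_1 acts by ∂[p,q,r] = [q,r] − [p,r] + [p,q]. For instance
  ∂[v_3,v_5,v_6] = [v_5,v_6] − [v_3,v_6] + [v_3,v_5],
  ∂[v_1,v_6,v_7] = [v_6,v_7] − [v_1,v_7] + [v_1,v_6].
The resulting 27×18 matrix has rank 18, and its Smith normal form has invariant factors (1,1,1,1,1,1,1,1,1,1,1,1,1,1,1,1,1,2).

Now H_k = ker ∂_k / im ∂_{k+1}, so:

  H_0: rank C_0 − rank ∂_1 = 9 − 8 = 1, and the invariant factors of ∂_1 are all 1, so H_0 = Z.
  H_1: rank ker ∂_1 − rank ∂_2 = (27 − 8) − 18 = 1, and ∂_2 has invariant factor 2 > 1, so H_1 = Z × Z/2.
  H_2: rank ker ∂_2 − rank ∂_3 = (18 − 18) − 0 = 0, and there is no ∂_3, so H_2 = 0.

H_0 = Z,  H_1 = Z × Z/2,  H_2 = 0.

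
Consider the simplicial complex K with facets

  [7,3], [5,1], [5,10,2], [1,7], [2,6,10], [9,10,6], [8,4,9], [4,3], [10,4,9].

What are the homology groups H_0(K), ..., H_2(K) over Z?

H_0 = Z,  H_1 = Z,  H_2 = 0.

Order the vertices as 1 < 2 < 3 < 4 < 5 < 6 < 7 < 8 < 9 < 10. Listing each simplex with vertices in this order, K has dimension 2 with simplices:

  0-simplices (10): [1], [2], [3], [4], [5], [6], [7], [8], [9], [10]
  1-simplices (15): [1,5], [1,7], [2,5], [2,6], [2,10], [3,4], [3,7], [4,8], [4,9], [4,10], [5,10], [6,9], [6,10], [8,9], [9,10]
  2-simplices (5): [2,5,10], [2,6,10], [4,8,9], [4,9,10], [6,9,10]

giving chain groups C_0 ≅ Z^10, C_1 ≅ Z^15, C_2 ≅ Z^5.

The boundary map ∂_1: C_1 → C_0 maps an edge to its endpoints' difference, ∂[p,q] = q − p. For instance
  ∂[3,4] = [4] − [3].
The resulting 10×15 matrix has rank 9, and its Smith normal form has invariant factors (1,1,1,1,1,1,1,1,1).

∂_2: C_2 → C_1 acts by ∂[p,q,r] = [q,r] − [p,r] + [p,q]. For instance
  ∂[4,9,10] = [9,10] − [4,10] + [4,9],
  ∂[2,5,10] = [5,10] − [2,10] + [2,5].
The resulting 15×5 matrix has rank 5, and its Smith normal form has invariant factors (1,1,1,1,1).

Computing H_k = (kernel of ∂_k) / (image of ∂_{k+1}):

  H_0: rank C_0 − rank ∂_1 = 10 − 9 = 1, and the invariant factors of ∂_1 are all 1, so H_0 = Z.
  H_1: rank ker ∂_1 − rank ∂_2 = (15 − 9) − 5 = 1, and the invariant factors of ∂_2 are all 1, so H_1 = Z.
  H_2: rank ker ∂_2 − rank ∂_3 = (5 − 5) − 0 = 0, and there is no ∂_3, so H_2 = 0.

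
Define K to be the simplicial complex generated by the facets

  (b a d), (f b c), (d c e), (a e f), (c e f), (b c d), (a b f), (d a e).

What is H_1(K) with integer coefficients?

Fix the vertex order a < b < c < d < e < f and write every simplex with vertices in increasing order. Then dim K = 2 and the simplices of K are:

  0-simplices (6): a, b, c, d, e, f
  1-simplices (12): ab, ad, ae, af, bc, bd, bf, cd, ce, cf, de, ef
  2-simplices (8): abd, abf, ade, aef, bcd, bcf, cde, cef

Hence C_0 ≅ Z^6, C_1 ≅ Z^12, C_2 ≅ Z^8.

The boundary map ∂_1: C_1 → C_0 maps an edge to its endpoints' difference, ∂[p,q] = q − p. For instance
  ∂de = e − d.
This gives a 6×12 integer matrix of rank 5; reducing to Smith normal form yields diagonal entries (1,1,1,1,1).

Boundary ∂_2: C_2 → C_1 sends each 2-simplex [p,q,r] to [q,r] − [p,r] + [p,q]. For instance
  ∂abf = bf − af + ab,
  ∂ade = de − ae + ad.
As a 12×8 matrix over Z this has rank 7, with invariant factors (1,1,1,1,1,1,1).

Reading off H_k = ker ∂_k / im ∂_{k+1}:

  H_1: rank ker ∂_1 − rank ∂_2 = (12 − 5) − 7 = 0, and the invariant factors of ∂_2 are all 1, so H_1 = 0.

H_1 ≅ 0.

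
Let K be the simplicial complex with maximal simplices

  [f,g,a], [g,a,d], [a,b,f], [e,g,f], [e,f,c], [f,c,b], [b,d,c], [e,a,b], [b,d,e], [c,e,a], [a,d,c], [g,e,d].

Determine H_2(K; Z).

H_2 ≅ 0.

Take the total order a < b < c < d < e < f < g on the vertex set. Then K (dimension 2) consists of the simplices:

  0-simplices (7): a, b, c, d, e, f, g
  1-simplices (18): ab, ac, ad, ae, af, ag, bc, bd, be, bf, cd, ce, cf, de, dg, ef, eg, fg
  2-simplices (12): abe, abf, acd, ace, adg, afg, bcd, bcf, bde, cef, deg, efg

giving chain groups C_0 ≅ Z^7, C_1 ≅ Z^18, C_2 ≅ Z^12.

Boundary ∂_1: C_1 → C_0 sends each edge [p,q] (with p < q) to q − p.
The resulting 7×18 matrix has rank 6, and its Smith normal form has invariant factors (1,1,1,1,1,1).

Boundary ∂_2: C_2 → C_1 sends each 2-simplex [p,q,r] to [q,r] − [p,r] + [p,q]. For instance
  ∂bde = de − be + bd,
  ∂acd = cd − ad + ac.
This gives a 18×12 integer matrix of rank 12; reducing to Smith normal form yields diagonal entries (1,1,1,1,1,1,1,1,1,1,1,2).

From H_k ≅ ker(∂_k) / im(∂_{k+1}) we obtain:

  H_2: rank ker ∂_2 − rank ∂_3 = (12 − 12) − 0 = 0, and there is no ∂_3, so H_2 = 0.

(K is a triangulation of the real projective plane RP^2.)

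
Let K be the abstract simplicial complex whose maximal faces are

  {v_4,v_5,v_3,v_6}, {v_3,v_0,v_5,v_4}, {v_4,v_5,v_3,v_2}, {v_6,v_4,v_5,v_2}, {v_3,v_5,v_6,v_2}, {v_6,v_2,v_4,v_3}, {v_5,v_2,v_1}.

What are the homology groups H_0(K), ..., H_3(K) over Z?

H_0 ≅ Z,  H_1 = 0,  H_2 = 0,  H_3 ≅ Z.

Fix the vertex order v_0 < v_1 < v_2 < v_3 < v_4 < v_5 < v_6 and write every simplex with vertices in increasing order. Then dim K = 3 and the simplices of K are:

  0-simplices (7): [v_0], [v_1], [v_2], [v_3], [v_4], [v_5], [v_6]
  1-simplices (15): (15 of them)
  2-simplices (14): (14 of them)
  3-simplices (6): [v_0,v_3,v_4,v_5], [v_2,v_3,v_4,v_5], [v_2,v_3,v_4,v_6], [v_2,v_3,v_5,v_6], [v_2,v_4,v_5,v_6], [v_3,v_4,v_5,v_6]

Hence C_0 ≅ Z^7, C_1 ≅ Z^15, C_2 ≅ Z^14, C_3 ≅ Z^6.

The boundary map ∂_1: C_1 → C_0 maps an edge to its endpoints' difference, ∂[p,q] = q − p. For instance
  ∂[v_1,v_2] = [v_2] − [v_1].
As a 7×15 matrix over Z this has rank 6, with invariant factors (1,1,1,1,1,1).

The boundary map ∂_2: C_2 → C_1 maps a triangle to the signed sum of its edges. For instance
  ∂[v_2,v_5,v_6] = [v_5,v_6] − [v_2,v_6] + [v_2,v_5],
  ∂[v_3,v_4,v_6] = [v_4,v_6] − [v_3,v_6] + [v_3,v_4].
The 15×14 boundary matrix has rank 9 and Smith normal form diag(1,1,1,1,1,1,1,1,1).

Boundary ∂_3: C_3 → C_2 sends each 3-simplex σ to the alternating sum Σ_i (−1)^i (σ with its i-th vertex removed). For instance
  ∂[v_2,v_3,v_4,v_5] = [v_3,v_4,v_5] − [v_2,v_4,v_5] + [v_2,v_3,v_5] − [v_2,v_3,v_4],
  ∂[v_0,v_3,v_4,v_5] = [v_3,v_4,v_5] − [v_0,v_4,v_5] + [v_0,v_3,v_5] − [v_0,v_3,v_4].
The 14×6 boundary matrix has rank 5 and Smith normal form diag(1,1,1,1,1).

Reading off H_k = ker ∂_k / im ∂_{k+1}:

  H_0: rank C_0 − rank ∂_1 = 7 − 6 = 1, and the invariant factors of ∂_1 are all 1, so H_0 = Z.
  H_1: rank ker ∂_1 − rank ∂_2 = (15 − 6) − 9 = 0, and the invariant factors of ∂_2 are all 1, so H_1 = 0.
  H_2: rank ker ∂_2 − rank ∂_3 = (14 − 9) − 5 = 0, and the invariant factors of ∂_3 are all 1, so H_2 = 0.
  H_3: rank ker ∂_3 − rank ∂_4 = (6 − 5) − 0 = 1, and there is no ∂_4, so H_3 = Z.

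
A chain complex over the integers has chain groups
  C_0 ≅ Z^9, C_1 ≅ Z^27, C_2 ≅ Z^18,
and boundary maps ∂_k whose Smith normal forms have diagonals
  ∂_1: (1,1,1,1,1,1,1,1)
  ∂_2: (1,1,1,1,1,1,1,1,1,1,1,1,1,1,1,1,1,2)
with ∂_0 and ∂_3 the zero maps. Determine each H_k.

H_0 = Z,  H_1 = Z ⊕ Z/2Z,  H_2 = 0.

H_0: b_0 = 9 − 0 − 8 = 1; torsion from ∂_1 factors > 1: none. So H_0 = Z.
H_1: b_1 = 27 − 8 − 18 = 1; torsion from ∂_2 factors > 1: [2]. So H_1 = Z ⊕ Z/2Z.
H_2: b_2 = 18 − 18 − 0 = 0; torsion from ∂_3 factors > 1: none. So H_2 = 0.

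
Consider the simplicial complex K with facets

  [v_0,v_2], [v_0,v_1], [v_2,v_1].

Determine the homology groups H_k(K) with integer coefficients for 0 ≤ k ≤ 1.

H_0 ≅ Z,  H_1 ≅ Z.

Fix the vertex order v_0 < v_1 < v_2 and write every simplex with vertices in increasing order. Then dim K = 1 and the simplices of K are:

  0-simplices (3): [v_0], [v_1], [v_2]
  1-simplices (3): [v_0,v_1], [v_0,v_2], [v_1,v_2]

giving chain groups C_0 ≅ Z^3, C_1 ≅ Z^3.

The boundary map ∂_1: C_1 → C_0 sends each edge [p,q] (with p < q) to q − p. For instance
  ∂[v_0,v_2] = [v_2] − [v_0].
This gives a 3×3 integer matrix of rank 2; reducing to Smith normal form yields diagonal entries (1,1).

From H_k ≅ ker(∂_k) / im(∂_{k+1}) we obtain:

  H_0: rank C_0 − rank ∂_1 = 3 − 2 = 1, and the invariant factors of ∂_1 are all 1, so H_0 = Z.
  H_1: rank ker ∂_1 − rank ∂_2 = (3 − 2) − 0 = 1, and there is no ∂_2, so H_1 = Z.

(K is a triangulation of the circle S^1.)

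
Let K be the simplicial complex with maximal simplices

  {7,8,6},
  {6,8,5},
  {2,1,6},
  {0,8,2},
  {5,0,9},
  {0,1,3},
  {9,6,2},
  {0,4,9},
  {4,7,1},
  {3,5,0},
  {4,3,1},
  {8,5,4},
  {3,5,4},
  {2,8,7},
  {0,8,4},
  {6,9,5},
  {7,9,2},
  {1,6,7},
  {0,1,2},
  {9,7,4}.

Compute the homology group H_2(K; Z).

H_2 ≅ 0.

We work with the vertex ordering 0 < 1 < 2 < 3 < 4 < 5 < 6 < 7 < 8 < 9. The simplices of K, each written with vertices in increasing order, are:

  0-simplices (10): [0], [1], [2], [3], [4], [5], [6], [7], [8], [9]
  1-simplices (30): (30 of them)
  2-simplices (20): (20 of them)

giving chain groups C_0 ≅ Z^10, C_1 ≅ Z^30, C_2 ≅ Z^20.

Boundary ∂_1: C_1 → C_0 sends each edge [p,q] (with p < q) to q − p.
This gives a 10×30 integer matrix of rank 9; reducing to Smith normal form yields diagonal entries (1,1,1,1,1,1,1,1,1).

The boundary map ∂_2: C_2 → C_1 sends each 2-simplex [p,q,r] to [q,r] − [p,r] + [p,q]. For instance
  ∂[5,6,8] = [6,8] − [5,8] + [5,6],
  ∂[2,6,9] = [6,9] − [2,9] + [2,6].
This gives a 30×20 integer matrix of rank 20; reducing to Smith normal form yields diagonal entries (1,1,1,1,1,1,1,1,1,1,1,1,1,1,1,1,1,1,1,2).

Now H_k = ker ∂_k / im ∂_{k+1}, so:

  H_2: rank ker ∂_2 − rank ∂_3 = (20 − 20) − 0 = 0, and there is no ∂_3, so H_2 = 0.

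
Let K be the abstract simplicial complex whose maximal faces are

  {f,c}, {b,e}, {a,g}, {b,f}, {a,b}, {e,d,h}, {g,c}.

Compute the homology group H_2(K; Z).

Take the total order a < b < c < d < e < f < g < h on the vertex set. Then K (dimension 2) consists of the simplices:

  0-simplices (8): a, b, c, d, e, f, g, h
  1-simplices (9): ab, ag, be, bf, cf, cg, de, dh, eh
  2-simplices (1): deh

Hence C_0 ≅ Z^8, C_1 ≅ Z^9, C_2 ≅ Z^1.

Boundary ∂_1: C_1 → C_0 maps an edge to its endpoints' difference, ∂[p,q] = q − p. For instance
  ∂ag = g − a.
As a 8×9 matrix over Z this has rank 7, with invariant factors (1,1,1,1,1,1,1).

Boundary ∂_2: C_2 → C_1 acts by ∂[p,q,r] = [q,r] − [p,r] + [p,q]. For instance
  ∂deh = eh − dh + de.
The resulting 9×1 matrix has rank 1, and its Smith normal form has invariant factors (1).

Computing H_k = (kernel of ∂_k) / (image of ∂_{k+1}):

  H_2: rank ker ∂_2 − rank ∂_3 = (1 − 1) − 0 = 0, and there is no ∂_3, so H_2 ≅ 0.

H_2 ≅ 0.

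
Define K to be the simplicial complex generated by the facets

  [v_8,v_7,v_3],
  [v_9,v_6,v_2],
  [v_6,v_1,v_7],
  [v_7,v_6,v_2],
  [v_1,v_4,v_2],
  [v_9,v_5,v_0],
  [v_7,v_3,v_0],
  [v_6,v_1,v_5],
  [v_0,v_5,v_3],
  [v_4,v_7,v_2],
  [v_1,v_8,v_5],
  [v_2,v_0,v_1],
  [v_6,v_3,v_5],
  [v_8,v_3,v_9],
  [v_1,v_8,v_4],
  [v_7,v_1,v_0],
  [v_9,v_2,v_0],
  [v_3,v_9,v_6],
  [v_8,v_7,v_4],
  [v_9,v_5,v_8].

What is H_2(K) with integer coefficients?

H_2 ≅ 0.

K has 10 vertices, 30 edges, 20 triangles.
rank ∂_2 = 20, rank ∂_3 = 0 ⇒ b_2 = 20 − 20 − 0 = 0. So H_2 ≅ 0.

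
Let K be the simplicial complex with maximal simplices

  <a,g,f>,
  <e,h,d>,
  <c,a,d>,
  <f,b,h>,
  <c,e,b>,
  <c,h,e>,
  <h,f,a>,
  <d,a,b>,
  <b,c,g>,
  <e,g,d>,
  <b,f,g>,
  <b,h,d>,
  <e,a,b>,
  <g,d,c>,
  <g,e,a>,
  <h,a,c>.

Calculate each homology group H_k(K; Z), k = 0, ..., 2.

Fix the vertex order a < b < c < d < e < f < g < h and write every simplex with vertices in increasing order. Then dim K = 2 and the simplices of K are:

  0-simplices (8): a, b, c, d, e, f, g, h
  1-simplices (24): ab, ac, ad, ae, af, ag, ah, bc, bd, be, bf, bg, bh, cd, ce, cg, ch, de, dg, dh, eg, eh, fg, fh
  2-simplices (16): abd, abe, acd, ach, aeg, afg, afh, bce, bcg, bdh, bfg, bfh, cdg, ceh, deg, deh

Hence C_0 ≅ Z^8, C_1 ≅ Z^24, C_2 ≅ Z^16.

The boundary map ∂_1: C_1 → C_0 is given by ∂[p,q] = [q] − [p]. For instance
  ∂bf = f − b.
As a 8×24 matrix over Z this has rank 7, with invariant factors (1,1,1,1,1,1,1).

∂_2: C_2 → C_1 maps a triangle to the signed sum of its edges. For instance
  ∂abd = bd − ad + ab,
  ∂afg = fg − ag + af.
The 24×16 boundary matrix has rank 15 and Smith normal form diag(1,1,1,1,1,1,1,1,1,1,1,1,1,1,1).

From H_k ≅ ker(∂_k) / im(∂_{k+1}) we obtain:

  H_0: rank C_0 − rank ∂_1 = 8 − 7 = 1, and the invariant factors of ∂_1 are all 1, so H_0 ≅ Z.
  H_1: rank ker ∂_1 − rank ∂_2 = (24 − 7) − 15 = 2, and the invariant factors of ∂_2 are all 1, so H_1 ≅ Z^2.
  H_2: rank ker ∂_2 − rank ∂_3 = (16 − 15) − 0 = 1, and there is no ∂_3, so H_2 ≅ Z.

H_0 = Z,  H_1 = Z^2,  H_2 = Z.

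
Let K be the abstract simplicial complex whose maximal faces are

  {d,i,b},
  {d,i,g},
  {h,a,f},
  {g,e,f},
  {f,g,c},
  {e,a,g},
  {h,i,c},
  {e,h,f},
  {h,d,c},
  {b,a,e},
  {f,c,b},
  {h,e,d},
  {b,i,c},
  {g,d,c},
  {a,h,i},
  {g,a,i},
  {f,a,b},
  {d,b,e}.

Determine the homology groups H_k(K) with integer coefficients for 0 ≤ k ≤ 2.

H_0 ≅ Z,  H_1 ≅ Z ⊕ Z/2,  H_2 = 0.

Order the vertices as a < b < c < d < e < f < g < h < i. Listing each simplex with vertices in this order, K has dimension 2 with simplices:

  0-simplices (9): a, b, c, d, e, f, g, h, i
  1-simplices (27): ab, ae, af, ag, ah, ai, bc, bd, be, bf, bi, cd, cf, cg, ch, ci, de, dg, dh, di, ef, eg, eh, fg, fh, gi, hi
  2-simplices (18): abe, abf, aeg, afh, agi, ahi, bcf, bci, bde, bdi, cdg, cdh, cfg, chi, deh, dgi, efg, efh

giving chain groups C_0 ≅ Z^9, C_1 ≅ Z^27, C_2 ≅ Z^18.

The boundary map ∂_1: C_1 → C_0 sends each edge [p,q] (with p < q) to q − p.
As a 9×27 matrix over Z this has rank 8, with invariant factors (1,1,1,1,1,1,1,1).

Boundary ∂_2: C_2 → C_1 maps a triangle to the signed sum of its edges. For instance
  ∂bci = ci − bi + bc,
  ∂bcf = cf − bf + bc.
The 27×18 boundary matrix has rank 18 and Smith normal form diag(1,1,1,1,1,1,1,1,1,1,1,1,1,1,1,1,1,2).

From H_k ≅ ker(∂_k) / im(∂_{k+1}) we obtain:

  H_0: rank C_0 − rank ∂_1 = 9 − 8 = 1, and the invariant factors of ∂_1 are all 1, so H_0 ≅ Z.
  H_1: rank ker ∂_1 − rank ∂_2 = (27 − 8) − 18 = 1, and ∂_2 has invariant factor 2 > 1, so H_1 ≅ Z ⊕ Z/2.
  H_2: rank ker ∂_2 − rank ∂_3 = (18 − 18) − 0 = 0, and there is no ∂_3, so H_2 ≅ 0.

(K is a triangulation of the Klein bottle.)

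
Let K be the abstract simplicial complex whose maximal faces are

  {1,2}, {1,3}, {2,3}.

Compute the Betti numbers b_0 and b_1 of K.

Take the total order 1 < 2 < 3 on the vertex set. Then K (dimension 1) consists of the simplices:

  0-simplices (3): [1], [2], [3]
  1-simplices (3): [1,2], [1,3], [2,3]

giving chain groups C_0 ≅ Z^3, C_1 ≅ Z^3.

∂_1: C_1 → C_0 maps an edge to its endpoints' difference, ∂[p,q] = q − p.
The resulting 3×3 matrix has rank 2, and its Smith normal form has invariant factors (1,1).

From H_k ≅ ker(∂_k) / im(∂_{k+1}) we obtain:

  H_0: rank C_0 − rank ∂_1 = 3 − 2 = 1, and the invariant factors of ∂_1 are all 1, so H_0 ≅ Z.
  H_1: rank ker ∂_1 − rank ∂_2 = (3 − 2) − 0 = 1, and there is no ∂_2, so H_1 ≅ Z.

Hence the Betti numbers are b_0 = 1, b_1 = 1.

b_0 = 1, b_1 = 1.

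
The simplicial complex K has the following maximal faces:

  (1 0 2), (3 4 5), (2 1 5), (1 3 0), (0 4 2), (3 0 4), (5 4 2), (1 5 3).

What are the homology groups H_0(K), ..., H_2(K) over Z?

We work with the vertex ordering 0 < 1 < 2 < 3 < 4 < 5. The simplices of K, each written with vertices in increasing order, are:

  0-simplices (6): [0], [1], [2], [3], [4], [5]
  1-simplices (12): [0,1], [0,2], [0,3], [0,4], [1,2], [1,3], [1,5], [2,4], [2,5], [3,4], [3,5], [4,5]
  2-simplices (8): [0,1,2], [0,1,3], [0,2,4], [0,3,4], [1,2,5], [1,3,5], [2,4,5], [3,4,5]

giving chain groups C_0 ≅ Z^6, C_1 ≅ Z^12, C_2 ≅ Z^8.

Boundary ∂_1: C_1 → C_0 maps an edge to its endpoints' difference, ∂[p,q] = q − p.
The 6×12 boundary matrix has rank 5 and Smith normal form diag(1,1,1,1,1).

∂_2: C_2 → C_1 maps a triangle to the signed sum of its edges. For instance
  ∂[0,1,2] = [1,2] − [0,2] + [0,1],
  ∂[0,1,3] = [1,3] − [0,3] + [0,1].
This gives a 12×8 integer matrix of rank 7; reducing to Smith normal form yields diagonal entries (1,1,1,1,1,1,1).

Computing H_k = (kernel of ∂_k) / (image of ∂_{k+1}):

  H_0: rank C_0 − rank ∂_1 = 6 − 5 = 1, and the invariant factors of ∂_1 are all 1, so H_0 ≅ Z.
  H_1: rank ker ∂_1 − rank ∂_2 = (12 − 5) − 7 = 0, and the invariant factors of ∂_2 are all 1, so H_1 ≅ 0.
  H_2: rank ker ∂_2 − rank ∂_3 = (8 − 7) − 0 = 1, and there is no ∂_3, so H_2 ≅ Z.

H_0 = Z,  H_1 = 0,  H_2 = Z.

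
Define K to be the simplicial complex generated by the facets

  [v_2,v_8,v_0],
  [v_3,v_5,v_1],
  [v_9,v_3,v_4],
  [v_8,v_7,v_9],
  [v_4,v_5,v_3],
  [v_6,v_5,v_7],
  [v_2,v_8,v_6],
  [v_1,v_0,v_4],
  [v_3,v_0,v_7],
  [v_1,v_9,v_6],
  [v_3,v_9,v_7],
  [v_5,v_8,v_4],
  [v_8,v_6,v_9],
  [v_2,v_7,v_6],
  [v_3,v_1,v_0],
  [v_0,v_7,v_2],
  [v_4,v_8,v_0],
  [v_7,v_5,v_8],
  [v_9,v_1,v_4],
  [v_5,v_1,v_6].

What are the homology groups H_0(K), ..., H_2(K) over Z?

H_0 ≅ Z,  H_1 ≅ Z ⊕ Z_2,  H_2 = 0.

Order the vertices as v_0 < v_1 < v_2 < v_3 < v_4 < v_5 < v_6 < v_7 < v_8 < v_9. Listing each simplex with vertices in this order, K has dimension 2 with simplices:

  0-simplices (10): [v_0], [v_1], [v_2], [v_3], [v_4], [v_5], [v_6], [v_7], [v_8], [v_9]
  1-simplices (30): (30 of them)
  2-simplices (20): (20 of them)

giving chain groups C_0 ≅ Z^10, C_1 ≅ Z^30, C_2 ≅ Z^20.

∂_1: C_1 → C_0 is given by ∂[p,q] = [q] − [p].
This gives a 10×30 integer matrix of rank 9; reducing to Smith normal form yields diagonal entries (1,1,1,1,1,1,1,1,1).

The boundary map ∂_2: C_2 → C_1 maps a triangle to the signed sum of its edges. For instance
  ∂[v_0,v_2,v_7] = [v_2,v_7] − [v_0,v_7] + [v_0,v_2],
  ∂[v_1,v_5,v_6] = [v_5,v_6] − [v_1,v_6] + [v_1,v_5].
The 30×20 boundary matrix has rank 20 and Smith normal form diag(1,1,1,1,1,1,1,1,1,1,1,1,1,1,1,1,1,1,1,2).

From H_k ≅ ker(∂_k) / im(∂_{k+1}) we obtain:

  H_0: rank C_0 − rank ∂_1 = 10 − 9 = 1, and the invariant factors of ∂_1 are all 1, so H_0 = Z.
  H_1: rank ker ∂_1 − rank ∂_2 = (30 − 9) − 20 = 1, and ∂_2 has invariant factor 2 > 1, so H_1 = Z ⊕ Z_2.
  H_2: rank ker ∂_2 − rank ∂_3 = (20 − 20) − 0 = 0, and there is no ∂_3, so H_2 = 0.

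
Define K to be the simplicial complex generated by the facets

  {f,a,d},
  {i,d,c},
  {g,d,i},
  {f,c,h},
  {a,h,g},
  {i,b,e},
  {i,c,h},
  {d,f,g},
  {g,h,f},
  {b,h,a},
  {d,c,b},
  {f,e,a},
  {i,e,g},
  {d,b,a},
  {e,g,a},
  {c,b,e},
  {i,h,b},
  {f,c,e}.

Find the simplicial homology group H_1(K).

Take the total order a < b < c < d < e < f < g < h < i on the vertex set. Then K (dimension 2) consists of the simplices:

  0-simplices (9): a, b, c, d, e, f, g, h, i
  1-simplices (27): ab, ad, ae, af, ag, ah, bc, bd, be, bh, bi, cd, ce, cf, ch, ci, df, dg, di, ef, eg, ei, fg, fh, gh, gi, hi
  2-simplices (18): abd, abh, adf, aef, aeg, agh, bcd, bce, bei, bhi, cdi, cef, cfh, chi, dfg, dgi, egi, fgh

so the chain groups are C_0 ≅ Z^9, C_1 ≅ Z^27, C_2 ≅ Z^18.

The boundary map ∂_1: C_1 → C_0 sends each edge [p,q] (with p < q) to q − p. For instance
  ∂ag = g − a.
This gives a 9×27 integer matrix of rank 8; reducing to Smith normal form yields diagonal entries (1,1,1,1,1,1,1,1).

∂_2: C_2 → C_1 acts by ∂[p,q,r] = [q,r] − [p,r] + [p,q]. For instance
  ∂egi = gi − ei + eg,
  ∂aeg = eg − ag + ae.
As a 27×18 matrix over Z this has rank 18, with invariant factors (1,1,1,1,1,1,1,1,1,1,1,1,1,1,1,1,1,2).

Now H_k = ker ∂_k / im ∂_{k+1}, so:

  H_1: rank ker ∂_1 − rank ∂_2 = (27 − 8) − 18 = 1, and ∂_2 has invariant factor 2 > 1, so H_1 = Z ⊕ Z/2.

(K is a triangulation of the Klein bottle.)

H_1 = Z ⊕ Z/2.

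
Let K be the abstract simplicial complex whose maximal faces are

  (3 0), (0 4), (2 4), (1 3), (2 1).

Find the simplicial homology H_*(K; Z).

We work with the vertex ordering 0 < 1 < 2 < 3 < 4. The simplices of K, each written with vertices in increasing order, are:

  0-simplices (5): [0], [1], [2], [3], [4]
  1-simplices (5): [0,3], [0,4], [1,2], [1,3], [2,4]

giving chain groups C_0 ≅ Z^5, C_1 ≅ Z^5.

Boundary ∂_1: C_1 → C_0 maps an edge to its endpoints' difference, ∂[p,q] = q − p. For instance
  ∂[0,3] = [3] − [0].
The resulting 5×5 matrix has rank 4, and its Smith normal form has invariant factors (1,1,1,1).

Reading off H_k = ker ∂_k / im ∂_{k+1}:

  H_0: rank C_0 − rank ∂_1 = 5 − 4 = 1, and the invariant factors of ∂_1 are all 1, so H_0 ≅ Z.
  H_1: rank ker ∂_1 − rank ∂_2 = (5 − 4) − 0 = 1, and there is no ∂_2, so H_1 ≅ Z.

As a check, the Euler characteristic is 5 − 5 = 0, which agrees with 1 − 1 = 0.

H_0 ≅ Z,  H_1 ≅ Z.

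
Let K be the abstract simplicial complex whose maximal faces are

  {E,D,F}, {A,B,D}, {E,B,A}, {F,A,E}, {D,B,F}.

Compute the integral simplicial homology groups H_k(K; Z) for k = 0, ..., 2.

Fix the vertex order A < B < D < E < F and write every simplex with vertices in increasing order. Then dim K = 2 and the simplices of K are:

  0-simplices (5): A, B, D, E, F
  1-simplices (10): AB, AD, AE, AF, BD, BE, BF, DE, DF, EF
  2-simplices (5): ABD, ABE, AEF, BDF, DEF

giving chain groups C_0 ≅ Z^5, C_1 ≅ Z^10, C_2 ≅ Z^5.

Boundary ∂_1: C_1 → C_0 sends each edge [p,q] (with p < q) to q − p.
The resulting 5×10 matrix has rank 4, and its Smith normal form has invariant factors (1,1,1,1).

∂_2: C_2 → C_1 acts by ∂[p,q,r] = [q,r] − [p,r] + [p,q]. For instance
  ∂ABE = BE − AE + AB,
  ∂BDF = DF − BF + BD.
The resulting 10×5 matrix has rank 5, and its Smith normal form has invariant factors (1,1,1,1,1).

Now H_k = ker ∂_k / im ∂_{k+1}, so:

  H_0: rank C_0 − rank ∂_1 = 5 − 4 = 1, and the invariant factors of ∂_1 are all 1, so H_0 ≅ Z.
  H_1: rank ker ∂_1 − rank ∂_2 = (10 − 4) − 5 = 1, and the invariant factors of ∂_2 are all 1, so H_1 ≅ Z.
  H_2: rank ker ∂_2 − rank ∂_3 = (5 − 5) − 0 = 0, and there is no ∂_3, so H_2 ≅ 0.

H_0 ≅ Z,  H_1 ≅ Z,  H_2 = 0.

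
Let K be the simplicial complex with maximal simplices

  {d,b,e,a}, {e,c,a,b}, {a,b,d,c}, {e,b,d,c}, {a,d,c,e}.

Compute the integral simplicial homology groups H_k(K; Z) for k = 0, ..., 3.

H_0 = Z,  H_1 = 0,  H_2 = 0,  H_3 = Z.

Fix the vertex order a < b < c < d < e and write every simplex with vertices in increasing order. Then dim K = 3 and the simplices of K are:

  0-simplices (5): a, b, c, d, e
  1-simplices (10): ab, ac, ad, ae, bc, bd, be, cd, ce, de
  2-simplices (10): abc, abd, abe, acd, ace, ade, bcd, bce, bde, cde
  3-simplices (5): abcd, abce, abde, acde, bcde

giving chain groups C_0 ≅ Z^5, C_1 ≅ Z^10, C_2 ≅ Z^10, C_3 ≅ Z^5.

Boundary ∂_1: C_1 → C_0 maps an edge to its endpoints' difference, ∂[p,q] = q − p. For instance
  ∂ae = e − a.
The resulting 5×10 matrix has rank 4, and its Smith normal form has invariant factors (1,1,1,1).

Boundary ∂_2: C_2 → C_1 acts by ∂[p,q,r] = [q,r] − [p,r] + [p,q]. For instance
  ∂acd = cd − ad + ac,
  ∂abd = bd − ad + ab.
This gives a 10×10 integer matrix of rank 6; reducing to Smith normal form yields diagonal entries (1,1,1,1,1,1).

∂_3: C_3 → C_2 sends each 3-simplex σ to the alternating sum Σ_i (−1)^i (σ with its i-th vertex removed). For instance
  ∂abce = bce − ace + abe − abc,
  ∂acde = cde − ade + ace − acd.
This gives a 10×5 integer matrix of rank 4; reducing to Smith normal form yields diagonal entries (1,1,1,1).

Now H_k = ker ∂_k / im ∂_{k+1}, so:

  H_0: rank C_0 − rank ∂_1 = 5 − 4 = 1, and the invariant factors of ∂_1 are all 1, so H_0 ≅ Z.
  H_1: rank ker ∂_1 − rank ∂_2 = (10 − 4) − 6 = 0, and the invariant factors of ∂_2 are all 1, so H_1 ≅ 0.
  H_2: rank ker ∂_2 − rank ∂_3 = (10 − 6) − 4 = 0, and the invariant factors of ∂_3 are all 1, so H_2 ≅ 0.
  H_3: rank ker ∂_3 − rank ∂_4 = (5 − 4) − 0 = 1, and there is no ∂_4, so H_3 ≅ Z.

As a check, the Euler characteristic is 5 − 10 + 10 − 5 = 0, which agrees with 1 − 0 + 0 − 1 = 0.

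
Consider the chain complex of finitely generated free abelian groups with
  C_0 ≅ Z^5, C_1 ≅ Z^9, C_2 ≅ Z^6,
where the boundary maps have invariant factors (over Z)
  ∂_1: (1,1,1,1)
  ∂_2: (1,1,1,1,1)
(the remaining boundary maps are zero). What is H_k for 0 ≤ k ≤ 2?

H_0 = Z,  H_1 = 0,  H_2 = Z.

H_0: b_0 = 5 − 0 − 4 = 1; torsion from ∂_1 factors > 1: none. So H_0 = Z.
H_1: b_1 = 9 − 4 − 5 = 0; torsion from ∂_2 factors > 1: none. So H_1 = 0.
H_2: b_2 = 6 − 5 − 0 = 1; torsion from ∂_3 factors > 1: none. So H_2 = Z.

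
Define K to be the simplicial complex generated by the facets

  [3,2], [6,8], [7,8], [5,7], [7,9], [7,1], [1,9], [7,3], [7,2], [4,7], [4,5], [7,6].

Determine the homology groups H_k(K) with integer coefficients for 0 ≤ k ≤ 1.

Fix the vertex order 1 < 2 < 3 < 4 < 5 < 6 < 7 < 8 < 9 and write every simplex with vertices in increasing order. Then dim K = 1 and the simplices of K are:

  0-simplices (9): [1], [2], [3], [4], [5], [6], [7], [8], [9]
  1-simplices (12): [1,7], [1,9], [2,3], [2,7], [3,7], [4,5], [4,7], [5,7], [6,7], [6,8], [7,8], [7,9]

giving chain groups C_0 ≅ Z^9, C_1 ≅ Z^12.

Boundary ∂_1: C_1 → C_0 sends each edge [p,q] (with p < q) to q − p.
This gives a 9×12 integer matrix of rank 8; reducing to Smith normal form yields diagonal entries (1,1,1,1,1,1,1,1).

Now H_k = ker ∂_k / im ∂_{k+1}, so:

  H_0: rank C_0 − rank ∂_1 = 9 − 8 = 1, and the invariant factors of ∂_1 are all 1, so H_0 ≅ Z.
  H_1: rank ker ∂_1 − rank ∂_2 = (12 − 8) − 0 = 4, and there is no ∂_2, so H_1 ≅ Z^4.

As a check, the Euler characteristic is 9 − 12 = -3, which agrees with 1 − 4 = -3.

H_0 = Z,  H_1 = Z^4.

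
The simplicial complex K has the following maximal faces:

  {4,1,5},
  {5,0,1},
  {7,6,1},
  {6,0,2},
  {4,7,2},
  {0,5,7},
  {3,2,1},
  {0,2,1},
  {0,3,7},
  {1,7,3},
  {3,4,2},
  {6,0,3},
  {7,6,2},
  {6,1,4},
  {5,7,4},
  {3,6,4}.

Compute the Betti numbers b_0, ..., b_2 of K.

b_0 = 1, b_1 = 2, b_2 = 1.

We work with the vertex ordering 0 < 1 < 2 < 3 < 4 < 5 < 6 < 7. The simplices of K, each written with vertices in increasing order, are:

  0-simplices (8): [0], [1], [2], [3], [4], [5], [6], [7]
  1-simplices (24): (24 of them)
  2-simplices (16): [0,1,2], [0,1,5], [0,2,6], [0,3,6], [0,3,7], [0,5,7], [1,2,3], [1,3,7], [1,4,5], [1,4,6], [1,6,7], [2,3,4], [2,4,7], [2,6,7], [3,4,6], [4,5,7]

Hence C_0 ≅ Z^8, C_1 ≅ Z^24, C_2 ≅ Z^16.

The boundary map ∂_1: C_1 → C_0 maps an edge to its endpoints' difference, ∂[p,q] = q − p. For instance
  ∂[0,3] = [3] − [0].
This gives a 8×24 integer matrix of rank 7; reducing to Smith normal form yields diagonal entries (1,1,1,1,1,1,1).

∂_2: C_2 → C_1 acts by ∂[p,q,r] = [q,r] − [p,r] + [p,q]. For instance
  ∂[2,4,7] = [4,7] − [2,7] + [2,4],
  ∂[0,2,6] = [2,6] − [0,6] + [0,2].
The 24×16 boundary matrix has rank 15 and Smith normal form diag(1,1,1,1,1,1,1,1,1,1,1,1,1,1,1).

From H_k ≅ ker(∂_k) / im(∂_{k+1}) we obtain:

  H_0: rank C_0 − rank ∂_1 = 8 − 7 = 1, and the invariant factors of ∂_1 are all 1, so H_0 = Z.
  H_1: rank ker ∂_1 − rank ∂_2 = (24 − 7) − 15 = 2, and the invariant factors of ∂_2 are all 1, so H_1 = Z^2.
  H_2: rank ker ∂_2 − rank ∂_3 = (16 − 15) − 0 = 1, and there is no ∂_3, so H_2 = Z.

As a check, the Euler characteristic is 8 − 24 + 16 = 0, which agrees with 1 − 2 + 1 = 0.

Hence the Betti numbers are b_0 = 1, b_1 = 2, b_2 = 1.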